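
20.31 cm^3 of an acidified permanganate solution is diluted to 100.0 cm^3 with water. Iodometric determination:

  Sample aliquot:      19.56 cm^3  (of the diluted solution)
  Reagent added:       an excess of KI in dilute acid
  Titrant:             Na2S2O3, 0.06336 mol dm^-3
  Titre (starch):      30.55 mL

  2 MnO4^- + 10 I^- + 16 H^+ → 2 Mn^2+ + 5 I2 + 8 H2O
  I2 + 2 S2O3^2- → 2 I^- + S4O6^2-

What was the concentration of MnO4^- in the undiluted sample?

n(S2O3^2-) = 0.03055 × 0.06336 = 1.936 × 10^-3 mol
n(I2) = n(S2O3^2-)/2 = 9.678 × 10^-4 mol
From the 2:5 ratio, n(MnO4^-) in the aliquot = 2/5 × 9.678 × 10^-4 = 3.871 × 10^-4 mol
[MnO4^-]_dilute = 3.871 × 10^-4 / 0.01956 = 0.01979 mol/L
[MnO4^-]_original = 0.01979 × 100.0/20.31 = 0.09745 mol/L

0.09745 mol/L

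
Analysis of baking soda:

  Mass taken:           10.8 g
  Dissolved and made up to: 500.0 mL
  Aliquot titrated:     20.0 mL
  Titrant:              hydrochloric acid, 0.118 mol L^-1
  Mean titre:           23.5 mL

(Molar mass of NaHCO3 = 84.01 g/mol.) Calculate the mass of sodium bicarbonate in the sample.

5.82 g

NaHCO3 + HCl → NaCl + H2O + CO2
n(HCl) per titration = 0.0235 × 0.118 = 2.77 × 10^-3 mol
n(NaHCO3) in each aliquot = 2.77 × 10^-3 mol (1:1 ratio)
n(NaHCO3) in the whole flask = 2.77 × 10^-3 × 500.0/20.0 = 0.0693 mol
mass of NaHCO3 = 0.0693 × 84.01 = 5.82 g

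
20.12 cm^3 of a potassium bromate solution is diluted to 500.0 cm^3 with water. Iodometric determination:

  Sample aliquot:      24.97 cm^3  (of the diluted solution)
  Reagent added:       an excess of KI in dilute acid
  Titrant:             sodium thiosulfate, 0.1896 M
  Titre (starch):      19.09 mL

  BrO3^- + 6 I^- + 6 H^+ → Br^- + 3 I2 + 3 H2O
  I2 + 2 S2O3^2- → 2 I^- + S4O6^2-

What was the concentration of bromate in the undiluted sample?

n(S2O3^2-) = 0.01909 × 0.1896 = 3.619 × 10^-3 mol
n(I2) = n(S2O3^2-)/2 = 1.810 × 10^-3 mol
From the 1:3 ratio, n(BrO3^-) in the aliquot = 1/3 × 1.810 × 10^-3 = 6.032 × 10^-4 mol
[BrO3^-]_dilute = 6.032 × 10^-4 / 0.02497 = 0.02416 mol/L
[BrO3^-]_original = 0.02416 × 500.0/20.12 = 0.6004 mol/L

0.6004 M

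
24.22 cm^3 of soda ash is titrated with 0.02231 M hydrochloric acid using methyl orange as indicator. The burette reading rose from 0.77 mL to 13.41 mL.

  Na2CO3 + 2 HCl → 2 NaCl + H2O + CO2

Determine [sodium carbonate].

0.005822 M

n(HCl) = 0.01264 L × 0.02231 mol/L = 2.820 × 10^-4 mol
From the 1:2 mole ratio, n(Na2CO3) = 1/2 × 2.820 × 10^-4 = 1.410 × 10^-4 mol
[Na2CO3] = 1.410 × 10^-4 mol / 0.02422 L = 0.005822 mol/L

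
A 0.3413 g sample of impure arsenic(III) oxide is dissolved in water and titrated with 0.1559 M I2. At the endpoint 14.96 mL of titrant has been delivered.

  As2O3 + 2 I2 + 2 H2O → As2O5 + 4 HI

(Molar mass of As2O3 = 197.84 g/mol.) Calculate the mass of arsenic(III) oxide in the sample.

0.2307 g

n(I2) = 0.01496 L × 0.1559 mol/L = 2.332 × 10^-3 mol
From the 1:2 ratio, n(As2O3) = 1/2 × 2.332 × 10^-3 = 1.166 × 10^-3 mol
mass of As2O3 = 1.166 × 10^-3 × 197.84 g/mol = 0.2307 g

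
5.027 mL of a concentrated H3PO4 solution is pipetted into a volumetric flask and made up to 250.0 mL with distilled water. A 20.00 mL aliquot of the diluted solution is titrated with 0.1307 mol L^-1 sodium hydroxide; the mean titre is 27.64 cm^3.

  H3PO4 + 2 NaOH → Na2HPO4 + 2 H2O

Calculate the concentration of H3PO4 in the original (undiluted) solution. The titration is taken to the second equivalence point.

n(NaOH) = 0.02764 × 0.1307 = 3.613 × 10^-3 mol
From the 1:2 ratio, n(H3PO4) in the aliquot = 1/2 × 3.613 × 10^-3 = 1.806 × 10^-3 mol
[H3PO4]_dilute = 1.806 × 10^-3 / 0.02000 = 0.09031 mol/L
Dilution factor = 250.0 / 5.027 = 49.73
[H3PO4]_stock = 0.09031 × 49.73 = 4.491 mol/L

4.491 mol/L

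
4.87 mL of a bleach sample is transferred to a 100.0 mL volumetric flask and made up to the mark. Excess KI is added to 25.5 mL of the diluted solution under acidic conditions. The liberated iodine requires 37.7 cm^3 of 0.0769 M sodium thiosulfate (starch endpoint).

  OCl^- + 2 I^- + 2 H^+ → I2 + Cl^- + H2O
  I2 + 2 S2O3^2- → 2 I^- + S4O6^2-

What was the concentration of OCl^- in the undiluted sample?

1.17 M

n(S2O3^2-) = 0.0377 × 0.0769 = 2.90 × 10^-3 mol
n(I2) = n(S2O3^2-)/2 = 1.45 × 10^-3 mol
n(OCl^-) in the aliquot = 1.45 × 10^-3 mol (1:1 ratio)
[OCl^-]_dilute = 1.45 × 10^-3 / 0.0255 = 0.0568 mol/L
[OCl^-]_original = 0.0568 × 100.0/4.87 = 1.17 mol/L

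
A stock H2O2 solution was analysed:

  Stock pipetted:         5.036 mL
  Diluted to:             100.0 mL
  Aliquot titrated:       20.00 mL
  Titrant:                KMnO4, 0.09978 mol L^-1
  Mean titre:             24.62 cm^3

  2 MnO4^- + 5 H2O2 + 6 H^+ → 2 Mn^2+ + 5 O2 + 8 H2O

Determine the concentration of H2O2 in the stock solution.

n(KMnO4) = 0.02462 × 0.09978 = 2.457 × 10^-3 mol
From the 5:2 ratio, n(H2O2) in the aliquot = 5/2 × 2.457 × 10^-3 = 6.141 × 10^-3 mol
[H2O2]_dilute = 6.141 × 10^-3 / 0.02000 = 0.3071 mol/L
Dilution factor = 100.0 / 5.036 = 19.86
[H2O2]_stock = 0.3071 × 19.86 = 6.098 mol/L

6.098 mol/L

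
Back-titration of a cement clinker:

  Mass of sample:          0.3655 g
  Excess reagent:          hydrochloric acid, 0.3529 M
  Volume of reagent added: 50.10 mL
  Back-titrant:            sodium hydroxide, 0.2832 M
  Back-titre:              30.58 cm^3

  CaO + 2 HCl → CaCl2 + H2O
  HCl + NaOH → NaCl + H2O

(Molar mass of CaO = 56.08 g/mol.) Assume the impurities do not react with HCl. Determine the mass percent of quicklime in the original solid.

n(HCl) added = 0.05010 × 0.3529 = 0.01768 mol
n(NaOH) used in back-titration = 0.03058 × 0.2832 = 8.660 × 10^-3 mol
n(HCl) left over = 8.660 × 10^-3 mol (1:1 ratio)
n(HCl) consumed by analyte = 0.01768 − 8.660 × 10^-3 = 9.020 × 10^-3 mol
From the 1:2 ratio, n(CaO) = 1/2 × 9.020 × 10^-3 = 4.510 × 10^-3 mol
mass of CaO = 4.510 × 10^-3 × 56.08 = 0.2529 g
% CaO = 0.2529 / 0.3655 × 100 = 69.20 %

69.20 %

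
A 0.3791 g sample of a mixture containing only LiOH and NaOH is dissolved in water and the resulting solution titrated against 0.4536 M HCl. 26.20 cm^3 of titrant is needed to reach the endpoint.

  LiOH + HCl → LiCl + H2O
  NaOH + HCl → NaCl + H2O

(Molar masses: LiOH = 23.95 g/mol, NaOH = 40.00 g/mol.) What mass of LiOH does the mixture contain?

n(HCl) = 0.02620 × 0.4536 = 0.01188 mol
Let x = n(LiOH), y = n(NaOH).
Titrant: 1x + 1y = 0.01188;  mass: 23.95x + 40.00y = 0.3791
Solving, x = 5.998 × 10^-3 mol, y = 5.886 × 10^-3 mol
mass of LiOH = 5.998 × 10^-3 × 23.95 = 0.1437 g

0.1437 g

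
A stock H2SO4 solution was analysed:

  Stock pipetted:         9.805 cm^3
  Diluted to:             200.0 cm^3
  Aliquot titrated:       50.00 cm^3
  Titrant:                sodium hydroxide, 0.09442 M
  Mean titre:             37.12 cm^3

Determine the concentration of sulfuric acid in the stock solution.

H2SO4 + 2 NaOH → Na2SO4 + 2 H2O
n(NaOH) = 0.03712 × 0.09442 = 3.505 × 10^-3 mol
From the 1:2 ratio, n(H2SO4) in the aliquot = 1/2 × 3.505 × 10^-3 = 1.752 × 10^-3 mol
[H2SO4]_dilute = 1.752 × 10^-3 / 0.05000 = 0.03505 mol/L
Dilution factor = 200.0 / 9.805 = 20.40
[H2SO4]_stock = 0.03505 × 20.40 = 0.7149 mol/L

0.7149 M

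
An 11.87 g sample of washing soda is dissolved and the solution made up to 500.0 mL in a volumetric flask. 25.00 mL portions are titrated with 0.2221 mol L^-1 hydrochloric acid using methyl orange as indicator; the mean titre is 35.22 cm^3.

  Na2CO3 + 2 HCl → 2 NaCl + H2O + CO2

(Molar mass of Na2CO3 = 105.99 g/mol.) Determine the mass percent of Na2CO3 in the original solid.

n(HCl) per titration = 0.03522 × 0.2221 = 7.822 × 10^-3 mol
From the 1:2 ratio, n(Na2CO3) in each aliquot = 1/2 × 7.822 × 10^-3 = 3.911 × 10^-3 mol
n(Na2CO3) in the whole flask = 3.911 × 10^-3 × 500.0/25.00 = 0.07822 mol
mass of Na2CO3 = 0.07822 × 105.99 = 8.291 g
% Na2CO3 = 8.291 / 11.87 × 100 = 69.85 %

69.85 %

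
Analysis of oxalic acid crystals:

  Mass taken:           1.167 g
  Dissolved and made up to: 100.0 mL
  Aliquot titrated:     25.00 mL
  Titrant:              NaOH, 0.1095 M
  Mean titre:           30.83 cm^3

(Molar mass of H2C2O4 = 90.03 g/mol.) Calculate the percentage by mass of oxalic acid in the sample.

52.09 %

H2C2O4 + 2 NaOH → Na2C2O4 + 2 H2O
n(NaOH) per titration = 0.03083 × 0.1095 = 3.376 × 10^-3 mol
From the 1:2 ratio, n(H2C2O4) in each aliquot = 1/2 × 3.376 × 10^-3 = 1.688 × 10^-3 mol
n(H2C2O4) in the whole flask = 1.688 × 10^-3 × 100.0/25.00 = 6.752 × 10^-3 mol
mass of H2C2O4 = 6.752 × 10^-3 × 90.03 = 0.6079 g
% H2C2O4 = 0.6079 / 1.167 × 100 = 52.09 %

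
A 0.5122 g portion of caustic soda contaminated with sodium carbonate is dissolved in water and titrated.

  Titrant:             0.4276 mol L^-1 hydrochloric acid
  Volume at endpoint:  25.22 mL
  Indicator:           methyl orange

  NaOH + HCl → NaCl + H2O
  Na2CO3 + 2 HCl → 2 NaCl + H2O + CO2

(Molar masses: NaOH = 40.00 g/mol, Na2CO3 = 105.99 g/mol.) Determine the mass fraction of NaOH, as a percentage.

n(HCl) = 0.02522 × 0.4276 = 0.01078 mol
Let x = n(NaOH), y = n(Na2CO3).
Titrant: 1x + 2y = 0.01078;  mass: 40.00x + 105.99y = 0.5122
Solving, x = 4.563 × 10^-3 mol, y = 3.110 × 10^-3 mol
mass of NaOH = 4.563 × 10^-3 × 40.00 = 0.1825 g
% NaOH = 0.1825 / 0.5122 × 100 = 35.64 %

35.64 %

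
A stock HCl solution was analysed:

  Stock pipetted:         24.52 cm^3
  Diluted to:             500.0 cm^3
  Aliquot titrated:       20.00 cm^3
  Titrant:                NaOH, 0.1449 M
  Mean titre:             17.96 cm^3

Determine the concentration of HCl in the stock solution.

2.653 M

HCl + NaOH → NaCl + H2O
n(NaOH) = 0.01796 × 0.1449 = 2.602 × 10^-3 mol
n(HCl) in the aliquot = 2.602 × 10^-3 mol (1:1 ratio)
[HCl]_dilute = 2.602 × 10^-3 / 0.02000 = 0.1301 mol/L
Dilution factor = 500.0 / 24.52 = 20.39
[HCl]_stock = 0.1301 × 20.39 = 2.653 mol/L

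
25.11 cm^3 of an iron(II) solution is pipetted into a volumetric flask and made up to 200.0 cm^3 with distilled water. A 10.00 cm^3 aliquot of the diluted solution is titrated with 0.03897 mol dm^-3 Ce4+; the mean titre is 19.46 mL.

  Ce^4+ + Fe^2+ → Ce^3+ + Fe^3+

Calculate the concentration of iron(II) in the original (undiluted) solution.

n(Ce4+) = 0.01946 × 0.03897 = 7.584 × 10^-4 mol
n(Fe2+) in the aliquot = 7.584 × 10^-4 mol (1:1 ratio)
[Fe2+]_dilute = 7.584 × 10^-4 / 0.01000 = 0.07584 mol/L
Dilution factor = 200.0 / 25.11 = 7.965
[Fe2+]_stock = 0.07584 × 7.965 = 0.6040 mol/L

0.6040 mol/L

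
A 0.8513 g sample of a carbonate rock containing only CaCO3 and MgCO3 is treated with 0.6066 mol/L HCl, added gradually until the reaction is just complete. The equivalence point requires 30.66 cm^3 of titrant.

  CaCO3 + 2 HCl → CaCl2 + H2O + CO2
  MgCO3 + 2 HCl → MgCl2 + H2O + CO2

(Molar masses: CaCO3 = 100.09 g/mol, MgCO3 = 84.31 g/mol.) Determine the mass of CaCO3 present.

0.4268 g

n(HCl) = 0.03066 × 0.6066 = 0.01860 mol
Let x = n(CaCO3), y = n(MgCO3).
Titrant: 2x + 2y = 0.01860;  mass: 100.09x + 84.31y = 0.8513
Solving, x = 4.264 × 10^-3 mol, y = 5.035 × 10^-3 mol
mass of CaCO3 = 4.264 × 10^-3 × 100.09 = 0.4268 g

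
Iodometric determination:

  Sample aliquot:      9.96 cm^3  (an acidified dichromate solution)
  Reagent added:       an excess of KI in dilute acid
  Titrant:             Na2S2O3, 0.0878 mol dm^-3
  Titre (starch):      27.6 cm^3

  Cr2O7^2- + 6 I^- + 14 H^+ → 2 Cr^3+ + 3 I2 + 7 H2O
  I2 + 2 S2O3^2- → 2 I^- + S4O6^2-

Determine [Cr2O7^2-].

n(S2O3^2-) = 0.0276 × 0.0878 = 2.42 × 10^-3 mol
n(I2) = n(S2O3^2-)/2 = 1.21 × 10^-3 mol
From the 1:3 ratio, n(Cr2O7^2-) in the aliquot = 1/3 × 1.21 × 10^-3 = 4.04 × 10^-4 mol
[Cr2O7^2-] = 4.04 × 10^-4 / 0.00996 = 0.0406 mol/L

0.0406 mol/L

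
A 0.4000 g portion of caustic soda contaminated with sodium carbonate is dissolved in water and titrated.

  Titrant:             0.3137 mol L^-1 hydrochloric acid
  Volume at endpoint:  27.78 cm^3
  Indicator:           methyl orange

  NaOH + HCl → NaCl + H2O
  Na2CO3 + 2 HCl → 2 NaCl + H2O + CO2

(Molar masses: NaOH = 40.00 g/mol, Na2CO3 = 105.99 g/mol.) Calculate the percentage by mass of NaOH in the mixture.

n(HCl) = 0.02778 × 0.3137 = 8.715 × 10^-3 mol
Let x = n(NaOH), y = n(Na2CO3).
Titrant: 1x + 2y = 8.715 × 10^-3;  mass: 40.00x + 105.99y = 0.4000
Solving, x = 4.758 × 10^-3 mol, y = 1.978 × 10^-3 mol
mass of NaOH = 4.758 × 10^-3 × 40.00 = 0.1903 g
% NaOH = 0.1903 / 0.4000 × 100 = 47.58 %

47.58 %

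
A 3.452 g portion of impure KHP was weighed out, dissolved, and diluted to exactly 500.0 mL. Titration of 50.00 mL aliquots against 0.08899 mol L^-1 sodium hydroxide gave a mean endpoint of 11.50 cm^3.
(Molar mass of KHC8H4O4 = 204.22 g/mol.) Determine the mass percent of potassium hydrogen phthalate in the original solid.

60.54 %

KHC8H4O4 + NaOH → KNaC8H4O4 + H2O
n(NaOH) per titration = 0.01150 × 0.08899 = 1.023 × 10^-3 mol
n(KHC8H4O4) in each aliquot = 1.023 × 10^-3 mol (1:1 ratio)
n(KHC8H4O4) in the whole flask = 1.023 × 10^-3 × 500.0/50.00 = 0.01023 mol
mass of KHC8H4O4 = 0.01023 × 204.22 = 2.090 g
% KHC8H4O4 = 2.090 / 3.452 × 100 = 60.54 %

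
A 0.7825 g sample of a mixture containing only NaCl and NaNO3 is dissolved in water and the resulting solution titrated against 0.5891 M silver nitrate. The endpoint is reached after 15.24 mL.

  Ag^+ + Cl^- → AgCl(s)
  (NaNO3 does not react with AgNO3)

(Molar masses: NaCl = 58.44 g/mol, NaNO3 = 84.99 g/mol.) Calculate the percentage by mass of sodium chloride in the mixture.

67.05 %

n(AgNO3) = 0.01524 × 0.5891 = 8.978 × 10^-3 mol
Let x = n(NaCl), y = n(NaNO3).
Titrant: 1x = 8.978 × 10^-3;  mass: 58.44x + 84.99y = 0.7825
Solving, x = 8.978 × 10^-3 mol, y = 3.034 × 10^-3 mol
mass of NaCl = 8.978 × 10^-3 × 58.44 = 0.5247 g
% NaCl = 0.5247 / 0.7825 × 100 = 67.05 %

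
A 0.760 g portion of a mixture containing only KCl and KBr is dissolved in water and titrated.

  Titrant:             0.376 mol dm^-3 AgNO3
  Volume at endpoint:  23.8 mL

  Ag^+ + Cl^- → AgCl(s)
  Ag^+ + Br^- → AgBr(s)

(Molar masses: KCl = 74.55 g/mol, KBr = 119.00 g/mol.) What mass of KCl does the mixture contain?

n(AgNO3) = 0.0238 × 0.376 = 8.95 × 10^-3 mol
Let x = n(KCl), y = n(KBr).
Titrant: 1x + 1y = 8.95 × 10^-3;  mass: 74.55x + 119.00y = 0.760
Solving, x = 6.86 × 10^-3 mol, y = 2.09 × 10^-3 mol
mass of KCl = 6.86 × 10^-3 × 74.55 = 0.511 g

0.511 g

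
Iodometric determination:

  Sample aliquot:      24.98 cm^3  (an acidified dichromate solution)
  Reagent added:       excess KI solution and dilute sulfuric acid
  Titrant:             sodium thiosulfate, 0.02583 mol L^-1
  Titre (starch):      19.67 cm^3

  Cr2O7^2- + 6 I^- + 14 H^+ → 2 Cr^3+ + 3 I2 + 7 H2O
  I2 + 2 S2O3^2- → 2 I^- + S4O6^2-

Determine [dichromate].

n(S2O3^2-) = 0.01967 × 0.02583 = 5.081 × 10^-4 mol
n(I2) = n(S2O3^2-)/2 = 2.540 × 10^-4 mol
From the 1:3 ratio, n(Cr2O7^2-) in the aliquot = 1/3 × 2.540 × 10^-4 = 8.468 × 10^-5 mol
[Cr2O7^2-] = 8.468 × 10^-5 / 0.02498 = 0.003390 mol/L

0.003390 mol/L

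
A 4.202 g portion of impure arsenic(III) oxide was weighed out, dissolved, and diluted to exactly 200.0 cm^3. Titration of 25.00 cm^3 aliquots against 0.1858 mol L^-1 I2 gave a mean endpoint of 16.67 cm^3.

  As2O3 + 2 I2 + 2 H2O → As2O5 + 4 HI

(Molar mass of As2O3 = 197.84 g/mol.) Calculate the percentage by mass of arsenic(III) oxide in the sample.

n(I2) per titration = 0.01667 × 0.1858 = 3.097 × 10^-3 mol
From the 1:2 ratio, n(As2O3) in each aliquot = 1/2 × 3.097 × 10^-3 = 1.549 × 10^-3 mol
n(As2O3) in the whole flask = 1.549 × 10^-3 × 200.0/25.00 = 0.01239 mol
mass of As2O3 = 0.01239 × 197.84 = 2.451 g
% As2O3 = 2.451 / 4.202 × 100 = 58.33 %

58.33 %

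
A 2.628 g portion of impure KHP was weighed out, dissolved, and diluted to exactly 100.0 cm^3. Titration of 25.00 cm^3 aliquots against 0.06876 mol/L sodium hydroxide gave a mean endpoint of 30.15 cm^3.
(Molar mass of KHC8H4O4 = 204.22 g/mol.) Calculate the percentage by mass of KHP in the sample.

KHC8H4O4 + NaOH → KNaC8H4O4 + H2O
n(NaOH) per titration = 0.03015 × 0.06876 = 2.073 × 10^-3 mol
n(KHC8H4O4) in each aliquot = 2.073 × 10^-3 mol (1:1 ratio)
n(KHC8H4O4) in the whole flask = 2.073 × 10^-3 × 100.0/25.00 = 8.292 × 10^-3 mol
mass of KHC8H4O4 = 8.292 × 10^-3 × 204.22 = 1.693 g
% KHC8H4O4 = 1.693 / 2.628 × 100 = 64.44 %

64.44 %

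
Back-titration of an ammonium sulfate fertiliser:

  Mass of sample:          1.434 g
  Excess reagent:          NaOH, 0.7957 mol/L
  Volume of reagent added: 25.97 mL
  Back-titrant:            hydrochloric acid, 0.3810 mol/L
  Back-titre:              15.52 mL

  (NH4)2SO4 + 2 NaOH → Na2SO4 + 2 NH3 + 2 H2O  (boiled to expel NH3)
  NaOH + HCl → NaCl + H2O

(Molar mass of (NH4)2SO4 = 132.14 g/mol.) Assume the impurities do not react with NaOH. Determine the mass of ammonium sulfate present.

0.9746 g

n(NaOH) added = 0.02597 × 0.7957 = 0.02066 mol
n(HCl) used in back-titration = 0.01552 × 0.3810 = 5.913 × 10^-3 mol
n(NaOH) left over = 5.913 × 10^-3 mol (1:1 ratio)
n(NaOH) consumed by analyte = 0.02066 − 5.913 × 10^-3 = 0.01475 mol
From the 1:2 ratio, n((NH4)2SO4) = 1/2 × 0.01475 = 7.376 × 10^-3 mol
mass of (NH4)2SO4 = 7.376 × 10^-3 × 132.14 = 0.9746 g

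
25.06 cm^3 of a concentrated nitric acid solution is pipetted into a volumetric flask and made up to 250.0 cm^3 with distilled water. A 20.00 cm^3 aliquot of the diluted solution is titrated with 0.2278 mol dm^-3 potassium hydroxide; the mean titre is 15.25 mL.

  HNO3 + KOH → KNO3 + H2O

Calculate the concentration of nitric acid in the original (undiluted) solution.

n(KOH) = 0.01525 × 0.2278 = 3.474 × 10^-3 mol
n(HNO3) in the aliquot = 3.474 × 10^-3 mol (1:1 ratio)
[HNO3]_dilute = 3.474 × 10^-3 / 0.02000 = 0.1737 mol/L
Dilution factor = 250.0 / 25.06 = 9.976
[HNO3]_stock = 0.1737 × 9.976 = 1.733 mol/L

1.733 mol/L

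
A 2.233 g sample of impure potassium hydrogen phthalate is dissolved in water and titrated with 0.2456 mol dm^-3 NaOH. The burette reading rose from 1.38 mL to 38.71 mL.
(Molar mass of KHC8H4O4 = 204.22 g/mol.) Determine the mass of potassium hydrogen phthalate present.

1.872 g

KHC8H4O4 + NaOH → KNaC8H4O4 + H2O
n(NaOH) = 0.03733 L × 0.2456 mol/L = 9.168 × 10^-3 mol
n(KHC8H4O4) = 9.168 × 10^-3 mol (1:1 ratio)
mass of KHC8H4O4 = 9.168 × 10^-3 × 204.22 g/mol = 1.872 g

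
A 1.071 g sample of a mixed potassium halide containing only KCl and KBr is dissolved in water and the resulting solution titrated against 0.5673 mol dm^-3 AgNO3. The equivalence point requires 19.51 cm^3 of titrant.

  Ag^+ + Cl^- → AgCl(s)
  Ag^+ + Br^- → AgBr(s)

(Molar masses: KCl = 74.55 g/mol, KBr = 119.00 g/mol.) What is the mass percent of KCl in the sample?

n(AgNO3) = 0.01951 × 0.5673 = 0.01107 mol
Let x = n(KCl), y = n(KBr).
Titrant: 1x + 1y = 0.01107;  mass: 74.55x + 119.00y = 1.071
Solving, x = 5.536 × 10^-3 mol, y = 5.532 × 10^-3 mol
mass of KCl = 5.536 × 10^-3 × 74.55 = 0.4127 g
% KCl = 0.4127 / 1.071 × 100 = 38.54 %

38.54 %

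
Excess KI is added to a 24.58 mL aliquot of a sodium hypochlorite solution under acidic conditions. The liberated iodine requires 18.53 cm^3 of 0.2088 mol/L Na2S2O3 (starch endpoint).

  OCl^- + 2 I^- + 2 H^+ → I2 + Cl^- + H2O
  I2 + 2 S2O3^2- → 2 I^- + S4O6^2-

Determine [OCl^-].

0.07870 mol/L

n(S2O3^2-) = 0.01853 × 0.2088 = 3.869 × 10^-3 mol
n(I2) = n(S2O3^2-)/2 = 1.935 × 10^-3 mol
n(OCl^-) in the aliquot = 1.935 × 10^-3 mol (1:1 ratio)
[OCl^-] = 1.935 × 10^-3 / 0.02458 = 0.07870 mol/L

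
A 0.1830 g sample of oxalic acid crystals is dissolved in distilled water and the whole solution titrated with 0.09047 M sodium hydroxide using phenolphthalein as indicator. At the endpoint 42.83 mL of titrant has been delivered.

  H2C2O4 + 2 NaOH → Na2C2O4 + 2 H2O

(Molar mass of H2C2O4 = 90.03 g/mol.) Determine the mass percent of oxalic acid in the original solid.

95.31 %

n(NaOH) = 0.04283 L × 0.09047 mol/L = 3.875 × 10^-3 mol
From the 1:2 ratio, n(H2C2O4) = 1/2 × 3.875 × 10^-3 = 1.937 × 10^-3 mol
mass of H2C2O4 = 1.937 × 10^-3 × 90.03 g/mol = 0.1744 g
% H2C2O4 = 0.1744 / 0.1830 × 100 = 95.31 %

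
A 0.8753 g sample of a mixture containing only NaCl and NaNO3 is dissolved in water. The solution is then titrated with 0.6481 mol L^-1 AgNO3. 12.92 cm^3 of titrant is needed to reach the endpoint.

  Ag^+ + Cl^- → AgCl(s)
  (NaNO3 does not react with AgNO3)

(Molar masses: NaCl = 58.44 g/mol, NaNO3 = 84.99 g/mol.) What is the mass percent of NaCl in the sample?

n(AgNO3) = 0.01292 × 0.6481 = 8.373 × 10^-3 mol
Let x = n(NaCl), y = n(NaNO3).
Titrant: 1x = 8.373 × 10^-3;  mass: 58.44x + 84.99y = 0.8753
Solving, x = 8.373 × 10^-3 mol, y = 4.541 × 10^-3 mol
mass of NaCl = 8.373 × 10^-3 × 58.44 = 0.4893 g
% NaCl = 0.4893 / 0.8753 × 100 = 55.91 %

55.91 %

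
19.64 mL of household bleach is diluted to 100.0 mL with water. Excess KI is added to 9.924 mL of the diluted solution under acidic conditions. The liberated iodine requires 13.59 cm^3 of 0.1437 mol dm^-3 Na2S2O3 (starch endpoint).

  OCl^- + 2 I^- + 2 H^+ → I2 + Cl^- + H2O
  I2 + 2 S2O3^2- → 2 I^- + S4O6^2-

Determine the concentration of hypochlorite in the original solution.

0.5010 mol/L

n(S2O3^2-) = 0.01359 × 0.1437 = 1.953 × 10^-3 mol
n(I2) = n(S2O3^2-)/2 = 9.764 × 10^-4 mol
n(OCl^-) in the aliquot = 9.764 × 10^-4 mol (1:1 ratio)
[OCl^-]_dilute = 9.764 × 10^-4 / 0.009924 = 0.09839 mol/L
[OCl^-]_original = 0.09839 × 100.0/19.64 = 0.5010 mol/L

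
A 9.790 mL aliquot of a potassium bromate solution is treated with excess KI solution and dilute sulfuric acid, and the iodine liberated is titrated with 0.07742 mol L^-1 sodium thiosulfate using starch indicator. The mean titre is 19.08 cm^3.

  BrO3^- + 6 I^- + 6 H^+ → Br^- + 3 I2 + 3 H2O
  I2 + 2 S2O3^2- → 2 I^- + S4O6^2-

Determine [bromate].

0.02515 mol/L

n(S2O3^2-) = 0.01908 × 0.07742 = 1.477 × 10^-3 mol
n(I2) = n(S2O3^2-)/2 = 7.386 × 10^-4 mol
From the 1:3 ratio, n(BrO3^-) in the aliquot = 1/3 × 7.386 × 10^-4 = 2.462 × 10^-4 mol
[BrO3^-] = 2.462 × 10^-4 / 0.009790 = 0.02515 mol/L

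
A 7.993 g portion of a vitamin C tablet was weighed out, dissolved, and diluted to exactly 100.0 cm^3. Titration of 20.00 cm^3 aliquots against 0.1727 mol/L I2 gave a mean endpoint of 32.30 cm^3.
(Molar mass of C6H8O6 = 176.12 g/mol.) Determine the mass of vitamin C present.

C6H8O6 + I2 → C6H6O6 + 2 HI
n(I2) per titration = 0.03230 × 0.1727 = 5.578 × 10^-3 mol
n(C6H8O6) in each aliquot = 5.578 × 10^-3 mol (1:1 ratio)
n(C6H8O6) in the whole flask = 5.578 × 10^-3 × 100.0/20.00 = 0.02789 mol
mass of C6H8O6 = 0.02789 × 176.12 = 4.912 g

4.912 g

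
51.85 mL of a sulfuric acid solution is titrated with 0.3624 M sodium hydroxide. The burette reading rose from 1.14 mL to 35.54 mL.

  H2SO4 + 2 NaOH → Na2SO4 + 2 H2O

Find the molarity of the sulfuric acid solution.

0.1202 M

n(NaOH) = 0.03440 L × 0.3624 mol/L = 0.01247 mol
From the 1:2 mole ratio, n(H2SO4) = 1/2 × 0.01247 = 6.233 × 10^-3 mol
[H2SO4] = 6.233 × 10^-3 mol / 0.05185 L = 0.1202 mol/L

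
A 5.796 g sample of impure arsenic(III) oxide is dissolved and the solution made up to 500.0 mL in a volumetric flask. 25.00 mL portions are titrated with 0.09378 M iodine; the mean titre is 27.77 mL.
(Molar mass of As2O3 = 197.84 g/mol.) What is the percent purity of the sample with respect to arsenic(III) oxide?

As2O3 + 2 I2 + 2 H2O → As2O5 + 4 HI
n(I2) per titration = 0.02777 × 0.09378 = 2.604 × 10^-3 mol
From the 1:2 ratio, n(As2O3) in each aliquot = 1/2 × 2.604 × 10^-3 = 1.302 × 10^-3 mol
n(As2O3) in the whole flask = 1.302 × 10^-3 × 500.0/25.00 = 0.02604 mol
mass of As2O3 = 0.02604 × 197.84 = 5.152 g
% As2O3 = 5.152 / 5.796 × 100 = 88.89 %

88.89 %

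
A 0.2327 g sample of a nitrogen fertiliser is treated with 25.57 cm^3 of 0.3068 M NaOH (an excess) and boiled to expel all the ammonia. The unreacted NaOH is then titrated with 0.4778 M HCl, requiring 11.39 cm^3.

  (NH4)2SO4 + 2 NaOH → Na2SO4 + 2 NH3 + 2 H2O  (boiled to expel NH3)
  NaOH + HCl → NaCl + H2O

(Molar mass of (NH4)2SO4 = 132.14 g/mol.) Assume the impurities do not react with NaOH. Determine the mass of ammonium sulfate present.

0.1587 g

n(NaOH) added = 0.02557 × 0.3068 = 7.845 × 10^-3 mol
n(HCl) used in back-titration = 0.01139 × 0.4778 = 5.442 × 10^-3 mol
n(NaOH) left over = 5.442 × 10^-3 mol (1:1 ratio)
n(NaOH) consumed by analyte = 7.845 × 10^-3 − 5.442 × 10^-3 = 2.403 × 10^-3 mol
From the 1:2 ratio, n((NH4)2SO4) = 1/2 × 2.403 × 10^-3 = 1.201 × 10^-3 mol
mass of (NH4)2SO4 = 1.201 × 10^-3 × 132.14 = 0.1587 g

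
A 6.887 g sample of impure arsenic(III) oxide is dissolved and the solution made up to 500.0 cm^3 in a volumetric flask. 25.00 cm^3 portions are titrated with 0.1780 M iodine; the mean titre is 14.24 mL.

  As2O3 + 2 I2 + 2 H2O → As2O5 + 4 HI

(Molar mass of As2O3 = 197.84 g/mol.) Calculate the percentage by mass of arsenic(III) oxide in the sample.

72.81 %

n(I2) per titration = 0.01424 × 0.1780 = 2.535 × 10^-3 mol
From the 1:2 ratio, n(As2O3) in each aliquot = 1/2 × 2.535 × 10^-3 = 1.267 × 10^-3 mol
n(As2O3) in the whole flask = 1.267 × 10^-3 × 500.0/25.00 = 0.02535 mol
mass of As2O3 = 0.02535 × 197.84 = 5.015 g
% As2O3 = 5.015 / 6.887 × 100 = 72.81 %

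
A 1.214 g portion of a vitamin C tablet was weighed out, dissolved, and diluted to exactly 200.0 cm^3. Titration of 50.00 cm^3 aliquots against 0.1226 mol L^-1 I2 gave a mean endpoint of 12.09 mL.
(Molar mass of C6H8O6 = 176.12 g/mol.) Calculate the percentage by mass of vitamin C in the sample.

C6H8O6 + I2 → C6H6O6 + 2 HI
n(I2) per titration = 0.01209 × 0.1226 = 1.482 × 10^-3 mol
n(C6H8O6) in each aliquot = 1.482 × 10^-3 mol (1:1 ratio)
n(C6H8O6) in the whole flask = 1.482 × 10^-3 × 200.0/50.00 = 5.929 × 10^-3 mol
mass of C6H8O6 = 5.929 × 10^-3 × 176.12 = 1.044 g
% C6H8O6 = 1.044 / 1.214 × 100 = 86.01 %

86.01 %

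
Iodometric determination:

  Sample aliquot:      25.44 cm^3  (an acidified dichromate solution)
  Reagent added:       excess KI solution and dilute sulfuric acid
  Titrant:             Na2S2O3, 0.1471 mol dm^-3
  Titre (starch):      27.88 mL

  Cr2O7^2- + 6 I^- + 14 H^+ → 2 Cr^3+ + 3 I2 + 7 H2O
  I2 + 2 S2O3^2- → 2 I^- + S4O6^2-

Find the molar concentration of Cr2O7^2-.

n(S2O3^2-) = 0.02788 × 0.1471 = 4.101 × 10^-3 mol
n(I2) = n(S2O3^2-)/2 = 2.051 × 10^-3 mol
From the 1:3 ratio, n(Cr2O7^2-) in the aliquot = 1/3 × 2.051 × 10^-3 = 6.835 × 10^-4 mol
[Cr2O7^2-] = 6.835 × 10^-4 / 0.02544 = 0.02687 mol/L

0.02687 mol/L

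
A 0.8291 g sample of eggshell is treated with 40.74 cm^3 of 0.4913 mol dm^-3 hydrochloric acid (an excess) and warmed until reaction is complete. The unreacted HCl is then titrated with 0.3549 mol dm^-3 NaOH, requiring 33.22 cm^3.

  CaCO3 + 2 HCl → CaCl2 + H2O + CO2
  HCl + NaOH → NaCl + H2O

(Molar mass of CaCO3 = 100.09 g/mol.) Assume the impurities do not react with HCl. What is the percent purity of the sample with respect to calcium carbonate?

49.65 %

n(HCl) added = 0.04074 × 0.4913 = 0.02002 mol
n(NaOH) used in back-titration = 0.03322 × 0.3549 = 0.01179 mol
n(HCl) left over = 0.01179 mol (1:1 ratio)
n(HCl) consumed by analyte = 0.02002 − 0.01179 = 8.226 × 10^-3 mol
From the 1:2 ratio, n(CaCO3) = 1/2 × 8.226 × 10^-3 = 4.113 × 10^-3 mol
mass of CaCO3 = 4.113 × 10^-3 × 100.09 = 0.4117 g
% CaCO3 = 0.4117 / 0.8291 × 100 = 49.65 %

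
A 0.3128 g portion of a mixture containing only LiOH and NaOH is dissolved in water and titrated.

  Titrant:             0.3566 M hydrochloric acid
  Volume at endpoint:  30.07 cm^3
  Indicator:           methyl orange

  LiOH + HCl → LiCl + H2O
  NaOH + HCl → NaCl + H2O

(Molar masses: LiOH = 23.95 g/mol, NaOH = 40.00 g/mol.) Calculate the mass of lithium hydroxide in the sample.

0.1733 g

n(HCl) = 0.03007 × 0.3566 = 0.01072 mol
Let x = n(LiOH), y = n(NaOH).
Titrant: 1x + 1y = 0.01072;  mass: 23.95x + 40.00y = 0.3128
Solving, x = 7.235 × 10^-3 mol, y = 3.488 × 10^-3 mol
mass of LiOH = 7.235 × 10^-3 × 23.95 = 0.1733 g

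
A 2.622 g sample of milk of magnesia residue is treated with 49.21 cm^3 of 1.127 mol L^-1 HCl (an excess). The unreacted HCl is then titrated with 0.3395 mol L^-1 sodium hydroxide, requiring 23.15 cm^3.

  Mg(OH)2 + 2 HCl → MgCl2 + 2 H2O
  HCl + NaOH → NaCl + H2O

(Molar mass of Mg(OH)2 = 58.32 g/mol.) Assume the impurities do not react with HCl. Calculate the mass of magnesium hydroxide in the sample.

n(HCl) added = 0.04921 × 1.127 = 0.05546 mol
n(NaOH) used in back-titration = 0.02315 × 0.3395 = 7.859 × 10^-3 mol
n(HCl) left over = 7.859 × 10^-3 mol (1:1 ratio)
n(HCl) consumed by analyte = 0.05546 − 7.859 × 10^-3 = 0.04760 mol
From the 1:2 ratio, n(Mg(OH)2) = 1/2 × 0.04760 = 0.02380 mol
mass of Mg(OH)2 = 0.02380 × 58.32 = 1.388 g

1.388 g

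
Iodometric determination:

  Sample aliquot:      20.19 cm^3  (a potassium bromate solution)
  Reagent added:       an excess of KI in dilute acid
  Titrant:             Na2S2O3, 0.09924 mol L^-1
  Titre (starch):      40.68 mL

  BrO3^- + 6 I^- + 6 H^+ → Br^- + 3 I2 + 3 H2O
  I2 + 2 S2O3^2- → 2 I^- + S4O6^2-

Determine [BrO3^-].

0.03333 mol/L

n(S2O3^2-) = 0.04068 × 0.09924 = 4.037 × 10^-3 mol
n(I2) = n(S2O3^2-)/2 = 2.019 × 10^-3 mol
From the 1:3 ratio, n(BrO3^-) in the aliquot = 1/3 × 2.019 × 10^-3 = 6.728 × 10^-4 mol
[BrO3^-] = 6.728 × 10^-4 / 0.02019 = 0.03333 mol/L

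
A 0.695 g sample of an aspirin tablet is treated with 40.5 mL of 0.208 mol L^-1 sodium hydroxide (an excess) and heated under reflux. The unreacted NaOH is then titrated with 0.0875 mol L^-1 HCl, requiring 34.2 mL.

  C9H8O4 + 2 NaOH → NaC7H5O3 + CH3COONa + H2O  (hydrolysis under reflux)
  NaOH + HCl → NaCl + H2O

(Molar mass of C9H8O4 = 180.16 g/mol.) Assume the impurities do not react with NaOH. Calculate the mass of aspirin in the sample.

n(NaOH) added = 0.0405 × 0.208 = 8.42 × 10^-3 mol
n(HCl) used in back-titration = 0.0342 × 0.0875 = 2.99 × 10^-3 mol
n(NaOH) left over = 2.99 × 10^-3 mol (1:1 ratio)
n(NaOH) consumed by analyte = 8.42 × 10^-3 − 2.99 × 10^-3 = 5.43 × 10^-3 mol
From the 1:2 ratio, n(C9H8O4) = 1/2 × 5.43 × 10^-3 = 2.72 × 10^-3 mol
mass of C9H8O4 = 2.72 × 10^-3 × 180.16 = 0.489 g

0.489 g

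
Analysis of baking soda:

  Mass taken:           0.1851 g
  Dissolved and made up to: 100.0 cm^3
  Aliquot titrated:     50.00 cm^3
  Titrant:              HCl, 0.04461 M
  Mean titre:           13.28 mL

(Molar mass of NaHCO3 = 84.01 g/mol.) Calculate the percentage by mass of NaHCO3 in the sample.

53.78 %

NaHCO3 + HCl → NaCl + H2O + CO2
n(HCl) per titration = 0.01328 × 0.04461 = 5.924 × 10^-4 mol
n(NaHCO3) in each aliquot = 5.924 × 10^-4 mol (1:1 ratio)
n(NaHCO3) in the whole flask = 5.924 × 10^-4 × 100.0/50.00 = 1.185 × 10^-3 mol
mass of NaHCO3 = 1.185 × 10^-3 × 84.01 = 0.09954 g
% NaHCO3 = 0.09954 / 0.1851 × 100 = 53.78 %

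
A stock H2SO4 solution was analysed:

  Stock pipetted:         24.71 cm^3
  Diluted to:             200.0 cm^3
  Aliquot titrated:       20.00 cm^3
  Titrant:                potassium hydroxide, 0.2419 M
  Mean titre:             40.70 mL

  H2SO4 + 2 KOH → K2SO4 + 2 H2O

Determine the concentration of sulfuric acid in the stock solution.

1.992 M

n(KOH) = 0.04070 × 0.2419 = 9.845 × 10^-3 mol
From the 1:2 ratio, n(H2SO4) in the aliquot = 1/2 × 9.845 × 10^-3 = 4.923 × 10^-3 mol
[H2SO4]_dilute = 4.923 × 10^-3 / 0.02000 = 0.2461 mol/L
Dilution factor = 200.0 / 24.71 = 8.094
[H2SO4]_stock = 0.2461 × 8.094 = 1.992 mol/L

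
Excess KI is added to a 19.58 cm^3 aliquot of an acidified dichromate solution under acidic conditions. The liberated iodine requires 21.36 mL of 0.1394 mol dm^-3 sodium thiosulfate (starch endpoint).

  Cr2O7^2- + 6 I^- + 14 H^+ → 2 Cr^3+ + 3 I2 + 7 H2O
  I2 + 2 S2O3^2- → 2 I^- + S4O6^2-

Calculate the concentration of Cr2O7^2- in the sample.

0.02535 mol/L

n(S2O3^2-) = 0.02136 × 0.1394 = 2.978 × 10^-3 mol
n(I2) = n(S2O3^2-)/2 = 1.489 × 10^-3 mol
From the 1:3 ratio, n(Cr2O7^2-) in the aliquot = 1/3 × 1.489 × 10^-3 = 4.963 × 10^-4 mol
[Cr2O7^2-] = 4.963 × 10^-4 / 0.01958 = 0.02535 mol/L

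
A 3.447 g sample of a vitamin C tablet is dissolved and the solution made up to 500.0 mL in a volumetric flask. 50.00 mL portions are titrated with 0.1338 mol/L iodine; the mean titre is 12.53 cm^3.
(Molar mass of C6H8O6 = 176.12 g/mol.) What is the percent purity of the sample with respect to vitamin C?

C6H8O6 + I2 → C6H6O6 + 2 HI
n(I2) per titration = 0.01253 × 0.1338 = 1.677 × 10^-3 mol
n(C6H8O6) in each aliquot = 1.677 × 10^-3 mol (1:1 ratio)
n(C6H8O6) in the whole flask = 1.677 × 10^-3 × 500.0/50.00 = 0.01677 mol
mass of C6H8O6 = 0.01677 × 176.12 = 2.953 g
% C6H8O6 = 2.953 / 3.447 × 100 = 85.66 %

85.66 %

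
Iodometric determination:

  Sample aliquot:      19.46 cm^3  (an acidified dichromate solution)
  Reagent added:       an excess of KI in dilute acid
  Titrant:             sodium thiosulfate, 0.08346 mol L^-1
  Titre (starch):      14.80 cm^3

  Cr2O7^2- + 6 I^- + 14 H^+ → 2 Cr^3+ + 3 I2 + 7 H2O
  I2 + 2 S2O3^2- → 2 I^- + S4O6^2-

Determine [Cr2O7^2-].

0.01058 mol/L

n(S2O3^2-) = 0.01480 × 0.08346 = 1.235 × 10^-3 mol
n(I2) = n(S2O3^2-)/2 = 6.176 × 10^-4 mol
From the 1:3 ratio, n(Cr2O7^2-) in the aliquot = 1/3 × 6.176 × 10^-4 = 2.059 × 10^-4 mol
[Cr2O7^2-] = 2.059 × 10^-4 / 0.01946 = 0.01058 mol/L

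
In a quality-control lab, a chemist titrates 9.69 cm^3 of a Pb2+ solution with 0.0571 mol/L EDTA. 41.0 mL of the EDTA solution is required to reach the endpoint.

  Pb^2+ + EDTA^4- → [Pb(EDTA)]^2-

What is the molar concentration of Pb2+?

n(EDTA) = 0.0410 L × 0.0571 mol/L = 2.34 × 10^-3 mol
n(Pb2+) = 2.34 × 10^-3 mol (1:1 mole ratio)
[Pb2+] = 2.34 × 10^-3 mol / 0.00969 L = 0.242 mol/L

0.242 mol/L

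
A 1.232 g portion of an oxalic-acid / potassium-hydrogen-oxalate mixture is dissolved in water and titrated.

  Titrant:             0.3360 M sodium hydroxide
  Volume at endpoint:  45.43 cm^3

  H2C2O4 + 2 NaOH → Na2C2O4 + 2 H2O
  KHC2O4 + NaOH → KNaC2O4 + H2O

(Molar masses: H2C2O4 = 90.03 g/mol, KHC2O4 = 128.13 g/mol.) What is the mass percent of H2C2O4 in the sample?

n(NaOH) = 0.04543 × 0.3360 = 0.01526 mol
Let x = n(H2C2O4), y = n(KHC2O4).
Titrant: 2x + 1y = 0.01526;  mass: 90.03x + 128.13y = 1.232
Solving, x = 4.354 × 10^-3 mol, y = 6.556 × 10^-3 mol
mass of H2C2O4 = 4.354 × 10^-3 × 90.03 = 0.3920 g
% H2C2O4 = 0.3920 / 1.232 × 100 = 31.82 %

31.82 %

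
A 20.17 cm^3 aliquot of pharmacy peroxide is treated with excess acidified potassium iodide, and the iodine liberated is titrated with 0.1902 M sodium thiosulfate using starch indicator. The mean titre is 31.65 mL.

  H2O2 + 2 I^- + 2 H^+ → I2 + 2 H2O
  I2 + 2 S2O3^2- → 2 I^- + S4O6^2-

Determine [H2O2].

0.1492 M

n(S2O3^2-) = 0.03165 × 0.1902 = 6.020 × 10^-3 mol
n(I2) = n(S2O3^2-)/2 = 3.010 × 10^-3 mol
n(H2O2) in the aliquot = 3.010 × 10^-3 mol (1:1 ratio)
[H2O2] = 3.010 × 10^-3 / 0.02017 = 0.1492 mol/L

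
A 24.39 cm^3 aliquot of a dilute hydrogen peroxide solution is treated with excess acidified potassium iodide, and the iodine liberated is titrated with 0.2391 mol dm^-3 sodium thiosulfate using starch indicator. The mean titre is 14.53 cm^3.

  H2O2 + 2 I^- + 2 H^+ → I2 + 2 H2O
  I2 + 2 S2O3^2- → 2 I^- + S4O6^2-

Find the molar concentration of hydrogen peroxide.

n(S2O3^2-) = 0.01453 × 0.2391 = 3.474 × 10^-3 mol
n(I2) = n(S2O3^2-)/2 = 1.737 × 10^-3 mol
n(H2O2) in the aliquot = 1.737 × 10^-3 mol (1:1 ratio)
[H2O2] = 1.737 × 10^-3 / 0.02439 = 0.07122 mol/L

0.07122 mol/L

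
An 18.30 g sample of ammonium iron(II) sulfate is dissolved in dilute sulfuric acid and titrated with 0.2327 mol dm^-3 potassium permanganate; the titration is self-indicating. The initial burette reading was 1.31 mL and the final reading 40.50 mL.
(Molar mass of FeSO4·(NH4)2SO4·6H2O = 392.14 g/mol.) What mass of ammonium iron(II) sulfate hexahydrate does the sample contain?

17.88 g

MnO4^- + 5 Fe^2+ + 8 H^+ → Mn^2+ + 5 Fe^3+ + 4 H2O
n(KMnO4) = 0.03919 L × 0.2327 mol/L = 9.120 × 10^-3 mol
From the 5:1 ratio, n(FeSO4·(NH4)2SO4·6H2O) = 5/1 × 9.120 × 10^-3 = 0.04560 mol
mass of FeSO4·(NH4)2SO4·6H2O = 0.04560 × 392.14 g/mol = 17.88 g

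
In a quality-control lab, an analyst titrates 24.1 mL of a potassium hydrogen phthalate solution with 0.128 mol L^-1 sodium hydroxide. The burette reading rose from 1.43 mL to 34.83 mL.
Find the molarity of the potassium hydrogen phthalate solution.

0.177 mol/L

KHC8H4O4 + NaOH → KNaC8H4O4 + H2O
n(NaOH) = 0.0334 L × 0.128 mol/L = 4.28 × 10^-3 mol
n(KHC8H4O4) = 4.28 × 10^-3 mol (1:1 mole ratio)
[KHC8H4O4] = 4.28 × 10^-3 mol / 0.0241 L = 0.177 mol/L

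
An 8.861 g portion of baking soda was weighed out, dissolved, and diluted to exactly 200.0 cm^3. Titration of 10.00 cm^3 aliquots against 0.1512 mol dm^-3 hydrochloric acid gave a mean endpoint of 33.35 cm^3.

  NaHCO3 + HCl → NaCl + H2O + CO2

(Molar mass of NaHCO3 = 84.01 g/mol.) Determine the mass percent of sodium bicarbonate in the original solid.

95.61 %

n(HCl) per titration = 0.03335 × 0.1512 = 5.043 × 10^-3 mol
n(NaHCO3) in each aliquot = 5.043 × 10^-3 mol (1:1 ratio)
n(NaHCO3) in the whole flask = 5.043 × 10^-3 × 200.0/10.00 = 0.1009 mol
mass of NaHCO3 = 0.1009 × 84.01 = 8.472 g
% NaHCO3 = 8.472 / 8.861 × 100 = 95.61 %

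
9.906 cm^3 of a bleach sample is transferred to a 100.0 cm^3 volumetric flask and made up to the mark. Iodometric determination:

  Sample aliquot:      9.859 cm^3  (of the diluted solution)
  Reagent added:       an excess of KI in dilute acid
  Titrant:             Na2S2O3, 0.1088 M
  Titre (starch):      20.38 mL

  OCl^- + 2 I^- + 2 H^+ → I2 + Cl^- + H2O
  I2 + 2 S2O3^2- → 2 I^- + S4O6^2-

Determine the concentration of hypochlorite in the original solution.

n(S2O3^2-) = 0.02038 × 0.1088 = 2.217 × 10^-3 mol
n(I2) = n(S2O3^2-)/2 = 1.109 × 10^-3 mol
n(OCl^-) in the aliquot = 1.109 × 10^-3 mol (1:1 ratio)
[OCl^-]_dilute = 1.109 × 10^-3 / 0.009859 = 0.1125 mol/L
[OCl^-]_original = 0.1125 × 100.0/9.906 = 1.135 mol/L

1.135 M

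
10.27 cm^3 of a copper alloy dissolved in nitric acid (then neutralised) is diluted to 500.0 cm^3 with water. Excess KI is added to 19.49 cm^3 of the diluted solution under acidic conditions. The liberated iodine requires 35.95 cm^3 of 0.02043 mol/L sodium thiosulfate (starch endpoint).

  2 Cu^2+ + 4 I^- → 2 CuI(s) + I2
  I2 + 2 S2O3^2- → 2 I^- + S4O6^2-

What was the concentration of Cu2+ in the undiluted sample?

n(S2O3^2-) = 0.03595 × 0.02043 = 7.345 × 10^-4 mol
n(I2) = n(S2O3^2-)/2 = 3.672 × 10^-4 mol
From the 2:1 ratio, n(Cu2+) in the aliquot = 2/1 × 3.672 × 10^-4 = 7.345 × 10^-4 mol
[Cu2+]_dilute = 7.345 × 10^-4 / 0.01949 = 0.03768 mol/L
[Cu2+]_original = 0.03768 × 500.0/10.27 = 1.835 mol/L

1.835 mol/L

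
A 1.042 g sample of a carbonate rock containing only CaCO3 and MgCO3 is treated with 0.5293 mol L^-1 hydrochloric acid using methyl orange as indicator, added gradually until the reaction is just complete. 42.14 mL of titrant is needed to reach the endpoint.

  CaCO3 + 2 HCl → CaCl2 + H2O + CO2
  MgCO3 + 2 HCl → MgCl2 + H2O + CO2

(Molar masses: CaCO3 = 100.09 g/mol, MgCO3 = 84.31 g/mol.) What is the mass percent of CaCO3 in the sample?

n(HCl) = 0.04214 × 0.5293 = 0.02230 mol
Let x = n(CaCO3), y = n(MgCO3).
Titrant: 2x + 2y = 0.02230;  mass: 100.09x + 84.31y = 1.042
Solving, x = 6.448 × 10^-3 mol, y = 4.705 × 10^-3 mol
mass of CaCO3 = 6.448 × 10^-3 × 100.09 = 0.6454 g
% CaCO3 = 0.6454 / 1.042 × 100 = 61.93 %

61.93 %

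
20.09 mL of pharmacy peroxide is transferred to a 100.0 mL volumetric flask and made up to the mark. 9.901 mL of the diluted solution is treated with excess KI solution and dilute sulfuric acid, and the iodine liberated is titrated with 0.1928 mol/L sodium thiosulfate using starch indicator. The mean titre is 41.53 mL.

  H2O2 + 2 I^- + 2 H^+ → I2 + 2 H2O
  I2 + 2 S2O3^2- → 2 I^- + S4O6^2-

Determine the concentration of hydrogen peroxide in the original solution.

2.013 mol/L

n(S2O3^2-) = 0.04153 × 0.1928 = 8.007 × 10^-3 mol
n(I2) = n(S2O3^2-)/2 = 4.003 × 10^-3 mol
n(H2O2) in the aliquot = 4.003 × 10^-3 mol (1:1 ratio)
[H2O2]_dilute = 4.003 × 10^-3 / 0.009901 = 0.4044 mol/L
[H2O2]_original = 0.4044 × 100.0/20.09 = 2.013 mol/L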